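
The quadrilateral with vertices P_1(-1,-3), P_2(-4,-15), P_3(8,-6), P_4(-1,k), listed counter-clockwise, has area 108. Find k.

8

The doubled signed area Σ (x_i y_{i+1} − x_{i+1} y_i) is linear in k.
With k=0 it equals 144; the coefficient of k is 9 (from the two edges through P_4).
So 9·k + 144 = 2·108 = 216 ⇒ k = 8.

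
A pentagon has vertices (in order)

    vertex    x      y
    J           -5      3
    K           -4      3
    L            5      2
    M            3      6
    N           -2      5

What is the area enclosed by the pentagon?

22

Apply the surveyor's formula: 2A = Σ (x_i·y_{i+1} − x_{i+1}·y_i), indices taken mod 5.
J→K: (-5)(3) − (-4)(3) = -3
K→L: (-4)(2) − (5)(3) = -23
L→M: (5)(6) − (3)(2) = 24
M→N: (3)(5) − (-2)(6) = 27
N→J: (-2)(3) − (-5)(5) = 19
Σ = 44
Area = |Σ|/2 = 22.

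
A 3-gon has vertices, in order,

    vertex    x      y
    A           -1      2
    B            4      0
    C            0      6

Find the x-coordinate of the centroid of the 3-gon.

1

Apply the shoelace (surveyor's) formula. First the cross-terms c_i = x_i·y_{i+1} − x_{i+1}·y_i:
  -8, 24, 6  ⇒  2A = 22, A = 11.
Then Σ (x_i + x_{i+1})·c_i = 66, so x̄ = 66 / (6·11) = 1.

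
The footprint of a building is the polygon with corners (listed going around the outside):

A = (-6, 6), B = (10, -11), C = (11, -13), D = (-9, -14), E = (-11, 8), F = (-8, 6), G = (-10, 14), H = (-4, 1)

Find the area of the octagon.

263

Apply the surveyor's formula: 2A = Σ (x_i·y_{i+1} − x_{i+1}·y_i), indices taken mod 8.
A→B: (-6)(-11) − (10)(6) = 6
B→C: (10)(-13) − (11)(-11) = -9
C→D: (11)(-14) − (-9)(-13) = -271
D→E: (-9)(8) − (-11)(-14) = -226
E→F: (-11)(6) − (-8)(8) = -2
F→G: (-8)(14) − (-10)(6) = -52
G→H: (-10)(1) − (-4)(14) = 46
H→A: (-4)(6) − (-6)(1) = -18
Σ = -526
Area = |Σ|/2 = 263.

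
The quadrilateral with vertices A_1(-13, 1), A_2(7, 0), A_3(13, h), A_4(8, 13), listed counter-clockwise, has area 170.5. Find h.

-2

Write out the shoelace sum; only the two edges meeting at A_3 involve h:
2·Area = [(7·h − 13·0) + (13·13 − 8·h)] + 170
       = -1·h + 339 = 341
⇒ h = -2.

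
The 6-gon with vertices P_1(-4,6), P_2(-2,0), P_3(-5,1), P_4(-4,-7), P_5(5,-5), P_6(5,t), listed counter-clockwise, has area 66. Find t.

-3

The doubled signed area Σ (x_i y_{i+1} − x_{i+1} y_i) is linear in t.
With t=0 it equals 159; the coefficient of t is 9 (from the two edges through P_6).
So 9·t + 159 = 2·66 = 132 ⇒ t = -3.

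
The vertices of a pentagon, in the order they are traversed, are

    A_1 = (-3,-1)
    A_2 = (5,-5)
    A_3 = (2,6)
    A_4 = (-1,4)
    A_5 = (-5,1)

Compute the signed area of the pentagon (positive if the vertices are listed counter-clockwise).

A_1→A_2: (-3)(-5) − (5)(-1) = 20
A_2→A_3: (5)(6) − (2)(-5) = 40
A_3→A_4: (2)(4) − (-1)(6) = 14
A_4→A_5: (-1)(1) − (-5)(4) = 19
A_5→A_1: (-5)(-1) − (-3)(1) = 8
Σ = 101
Signed area = Σ/2 = 50.5 (positive ⇒ counter-clockwise traversal).

50.5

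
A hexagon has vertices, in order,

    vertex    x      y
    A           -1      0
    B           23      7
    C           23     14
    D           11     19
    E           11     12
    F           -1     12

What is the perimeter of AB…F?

76

|AB| = √((24)² + (7)²) = √625 = 25
|BC| = √((0)² + (7)²) = √49 = 7
|CD| = √((-12)² + (5)²) = √169 = 13
|DE| = √((0)² + (-7)²) = √49 = 7
|EF| = √((-12)² + (0)²) = √144 = 12
|FA| = √((0)² + (-12)²) = √144 = 12
Perimeter = 25 + 7 + 13 + 7 + 12 + 12 = 76.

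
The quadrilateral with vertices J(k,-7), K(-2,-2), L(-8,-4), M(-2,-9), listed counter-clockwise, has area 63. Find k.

The doubled signed area Σ (x_i y_{i+1} − x_{i+1} y_i) is linear in k.
With k=0 it equals 56; the coefficient of k is 7 (from the two edges through J).
So 7·k + 56 = 2·63 = 126 ⇒ k = 10.

10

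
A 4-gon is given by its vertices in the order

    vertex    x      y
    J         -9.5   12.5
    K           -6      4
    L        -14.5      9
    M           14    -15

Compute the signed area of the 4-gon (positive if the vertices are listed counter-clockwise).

82.5

Cross-terms: 37, 4, 91.5, 32.5  ⇒  Σ = 165
Signed area = Σ/2 = 82.5 (positive ⇒ counter-clockwise traversal).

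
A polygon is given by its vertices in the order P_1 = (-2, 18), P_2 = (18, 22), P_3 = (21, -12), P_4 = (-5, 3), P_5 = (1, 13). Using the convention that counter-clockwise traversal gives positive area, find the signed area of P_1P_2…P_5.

-533.5

Apply the shoelace (surveyor's) formula: 2A = Σ (x_i·y_{i+1} − x_{i+1}·y_i), indices taken mod 5.
Σ = (-368) + (-678) + (3) + (-68) + (44) = -1067
Signed area = Σ/2 = -533.5 (negative ⇒ clockwise traversal).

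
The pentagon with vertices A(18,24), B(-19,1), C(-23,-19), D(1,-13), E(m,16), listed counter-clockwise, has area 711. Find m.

The doubled signed area Σ (x_i y_{i+1} − x_{i+1} y_i) is linear in m.
With m=0 it equals 904; the coefficient of m is 37 (from the two edges through E).
So 37·m + 904 = 2·711 = 1422 ⇒ m = 14.

14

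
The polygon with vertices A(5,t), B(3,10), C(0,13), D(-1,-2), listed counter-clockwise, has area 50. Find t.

Write out the shoelace sum; only the two edges meeting at A involve t:
2·Area = [((-1)·t − 5·(-2)) + (5·10 − 3·t)] + 52
       = -4·t + 112 = 100
⇒ t = 3.

3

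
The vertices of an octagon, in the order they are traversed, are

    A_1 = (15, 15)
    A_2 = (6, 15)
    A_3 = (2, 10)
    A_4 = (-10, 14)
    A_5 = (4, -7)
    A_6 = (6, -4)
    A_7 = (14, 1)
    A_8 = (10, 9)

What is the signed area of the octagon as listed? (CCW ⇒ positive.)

A_1→A_2: (15)(15) − (6)(15) = 135
A_2→A_3: (6)(10) − (2)(15) = 30
A_3→A_4: (2)(14) − (-10)(10) = 128
A_4→A_5: (-10)(-7) − (4)(14) = 14
A_5→A_6: (4)(-4) − (6)(-7) = 26
A_6→A_7: (6)(1) − (14)(-4) = 62
A_7→A_8: (14)(9) − (10)(1) = 116
A_8→A_1: (10)(15) − (15)(9) = 15
Σ = 526
Signed area = Σ/2 = 263 (positive ⇒ counter-clockwise traversal).

263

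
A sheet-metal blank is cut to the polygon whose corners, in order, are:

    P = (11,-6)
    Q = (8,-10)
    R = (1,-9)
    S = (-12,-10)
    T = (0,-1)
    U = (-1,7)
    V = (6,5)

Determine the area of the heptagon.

184.5

P→Q: (11)(-10) − (8)(-6) = -62
Q→R: (8)(-9) − (1)(-10) = -62
R→S: (1)(-10) − (-12)(-9) = -118
S→T: (-12)(-1) − (0)(-10) = 12
T→U: (0)(7) − (-1)(-1) = -1
U→V: (-1)(5) − (6)(7) = -47
V→P: (6)(-6) − (11)(5) = -91
Σ = -369
Area = |Σ|/2 = 184.5.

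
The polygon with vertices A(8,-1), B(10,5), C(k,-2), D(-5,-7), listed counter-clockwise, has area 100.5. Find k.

The doubled signed area Σ (x_i y_{i+1} − x_{i+1} y_i) is linear in k.
With k=0 it equals 81; the coefficient of k is -12 (from the two edges through C).
So -12·k + 81 = 2·100.5 = 201 ⇒ k = -10.

-10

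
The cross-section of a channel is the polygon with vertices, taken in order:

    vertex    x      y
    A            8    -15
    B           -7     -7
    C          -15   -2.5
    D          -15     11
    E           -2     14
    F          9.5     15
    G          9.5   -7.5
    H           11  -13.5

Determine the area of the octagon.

559.25

Apply the shoelace (surveyor's) formula: 2A = Σ (x_i·y_{i+1} − x_{i+1}·y_i), indices taken mod 8.
Σ = (-161) + (-87.5) + (-202.5) + (-188) + (-163) + (-213.75) + (-45.75) + (-57) = -1118.5
Area = |Σ|/2 = 559.25.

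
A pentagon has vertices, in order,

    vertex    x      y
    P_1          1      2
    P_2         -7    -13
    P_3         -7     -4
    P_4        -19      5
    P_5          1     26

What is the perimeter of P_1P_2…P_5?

|P_1P_2| = √((-8)² + (-15)²) = √289 = 17
|P_2P_3| = √((0)² + (9)²) = √81 = 9
|P_3P_4| = √((-12)² + (9)²) = √225 = 15
|P_4P_5| = √((20)² + (21)²) = √841 = 29
|P_5P_1| = √((0)² + (-24)²) = √576 = 24
Perimeter = 17 + 9 + 15 + 29 + 24 = 94.

94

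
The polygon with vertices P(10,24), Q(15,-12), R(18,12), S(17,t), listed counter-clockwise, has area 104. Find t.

Write out the shoelace sum; only the two edges meeting at S involve t:
2·Area = [(18·t − 17·12) + (17·24 − 10·t)] + -84
       = 8·t + 120 = 208
⇒ t = 11.

11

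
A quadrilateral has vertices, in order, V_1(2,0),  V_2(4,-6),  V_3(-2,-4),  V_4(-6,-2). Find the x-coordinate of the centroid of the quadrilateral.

-2/21

Apply the surveyor's formula. First the cross-terms c_i = x_i·y_{i+1} − x_{i+1}·y_i:
  -12, -28, -20, 4  ⇒  2A = -56, A = -28.
Then Σ (x_i + x_{i+1})·c_i = 16, so x̄ = 16 / (6·(-28)) = -2/21.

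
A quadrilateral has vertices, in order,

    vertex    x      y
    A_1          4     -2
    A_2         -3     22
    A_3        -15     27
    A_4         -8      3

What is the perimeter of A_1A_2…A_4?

|A_1A_2| = √((-7)² + (24)²) = √625 = 25
|A_2A_3| = √((-12)² + (5)²) = √169 = 13
|A_3A_4| = √((7)² + (-24)²) = √625 = 25
|A_4A_1| = √((12)² + (-5)²) = √169 = 13
Perimeter = 25 + 13 + 25 + 13 = 76.

76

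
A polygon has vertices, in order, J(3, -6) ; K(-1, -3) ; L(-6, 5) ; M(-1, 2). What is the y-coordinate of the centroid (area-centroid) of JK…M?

-8/27

Apply the shoelace formula. First the cross-terms c_i = x_i·y_{i+1} − x_{i+1}·y_i:
  -15, -23, -7, 0  ⇒  2A = -45, A = -22.5.
Then Σ (y_i + y_{i+1})·c_i = 40, so ȳ = 40 / (6·(-22.5)) = -8/27.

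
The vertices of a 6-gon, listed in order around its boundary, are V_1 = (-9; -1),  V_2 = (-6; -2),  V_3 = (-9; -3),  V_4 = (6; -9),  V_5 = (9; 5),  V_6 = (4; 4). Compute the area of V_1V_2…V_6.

Apply the shoelace (surveyor's) formula: 2A = Σ (x_i·y_{i+1} − x_{i+1}·y_i), indices taken mod 6.
Σ = (12) + (0) + (99) + (111) + (16) + (32) = 270
Area = |Σ|/2 = 135.

135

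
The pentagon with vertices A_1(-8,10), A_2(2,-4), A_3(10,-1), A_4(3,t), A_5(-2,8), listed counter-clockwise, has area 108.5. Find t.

Write out the shoelace sum; only the two edges meeting at A_4 involve t:
2·Area = [(10·t − 3·(-1)) + (3·8 − (-2)·t)] + 94
       = 12·t + 121 = 217
⇒ t = 8.

8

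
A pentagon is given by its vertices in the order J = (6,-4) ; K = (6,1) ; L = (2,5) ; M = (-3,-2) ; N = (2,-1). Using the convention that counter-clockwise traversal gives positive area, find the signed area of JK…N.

37

J→K: (6)(1) − (6)(-4) = 30
K→L: (6)(5) − (2)(1) = 28
L→M: (2)(-2) − (-3)(5) = 11
M→N: (-3)(-1) − (2)(-2) = 7
N→J: (2)(-4) − (6)(-1) = -2
Σ = 74
Signed area = Σ/2 = 37 (positive ⇒ counter-clockwise traversal).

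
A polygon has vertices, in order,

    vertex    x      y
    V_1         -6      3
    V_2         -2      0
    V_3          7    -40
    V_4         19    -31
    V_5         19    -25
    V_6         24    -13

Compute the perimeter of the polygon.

114

|V_1V_2| = √((4)² + (-3)²) = √25 = 5
|V_2V_3| = √((9)² + (-40)²) = √1681 = 41
|V_3V_4| = √((12)² + (9)²) = √225 = 15
|V_4V_5| = √((0)² + (6)²) = √36 = 6
|V_5V_6| = √((5)² + (12)²) = √169 = 13
|V_6V_1| = √((-30)² + (16)²) = √1156 = 34
Perimeter = 5 + 41 + 15 + 6 + 13 + 34 = 114.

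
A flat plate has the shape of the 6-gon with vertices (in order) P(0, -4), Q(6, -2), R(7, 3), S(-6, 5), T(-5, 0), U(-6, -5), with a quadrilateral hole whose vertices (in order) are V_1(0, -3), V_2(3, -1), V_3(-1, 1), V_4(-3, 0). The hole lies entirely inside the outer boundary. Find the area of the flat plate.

Outer boundary:
Σ = (24) + (32) + (53) + (25) + (25) + (24) = 183
Area = |Σ|/2 = 91.5.
Hole:
Apply the shoelace formula: 2A = Σ (x_i·y_{i+1} − x_{i+1}·y_i), indices taken mod 4.
Σ = (9) + (2) + (3) + (9) = 23
Area = |Σ|/2 = 11.5.
Net area = 91.5 − 11.5 = 80.

80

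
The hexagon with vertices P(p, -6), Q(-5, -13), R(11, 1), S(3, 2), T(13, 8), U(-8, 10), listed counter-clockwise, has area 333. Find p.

-13

The doubled signed area Σ (x_i y_{i+1} − x_{i+1} y_i) is linear in p.
With p=0 it equals 367; the coefficient of p is -23 (from the two edges through P).
So -23·p + 367 = 2·333 = 666 ⇒ p = -13.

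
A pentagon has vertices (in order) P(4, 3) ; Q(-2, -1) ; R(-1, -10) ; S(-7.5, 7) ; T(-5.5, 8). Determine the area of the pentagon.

65.5

Σ = (2) + (19) + (-82) + (-21.5) + (-48.5) = -131
Area = |Σ|/2 = 65.5.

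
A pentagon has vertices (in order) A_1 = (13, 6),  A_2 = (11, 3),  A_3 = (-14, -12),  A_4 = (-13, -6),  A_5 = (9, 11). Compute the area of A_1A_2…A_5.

183.5

Apply the surveyor's formula: 2A = Σ (x_i·y_{i+1} − x_{i+1}·y_i), indices taken mod 5.
Σ = (-27) + (-90) + (-72) + (-89) + (-89) = -367
Area = |Σ|/2 = 183.5.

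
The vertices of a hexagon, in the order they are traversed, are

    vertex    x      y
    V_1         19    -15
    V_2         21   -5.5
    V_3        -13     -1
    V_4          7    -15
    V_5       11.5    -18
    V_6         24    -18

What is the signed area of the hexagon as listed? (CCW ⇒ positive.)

286.75

Apply Gauss's area formula: 2A = Σ (x_i·y_{i+1} − x_{i+1}·y_i), indices taken mod 6.
Σ = (210.5) + (-92.5) + (202) + (46.5) + (225) + (-18) = 573.5
Signed area = Σ/2 = 286.75 (positive ⇒ counter-clockwise traversal).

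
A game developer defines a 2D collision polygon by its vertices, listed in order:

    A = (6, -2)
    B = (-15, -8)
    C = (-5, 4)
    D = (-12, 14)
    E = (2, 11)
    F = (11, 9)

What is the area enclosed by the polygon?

A→B: (6)(-8) − (-15)(-2) = -78
B→C: (-15)(4) − (-5)(-8) = -100
C→D: (-5)(14) − (-12)(4) = -22
D→E: (-12)(11) − (2)(14) = -160
E→F: (2)(9) − (11)(11) = -103
F→A: (11)(-2) − (6)(9) = -76
Σ = -539
Area = |Σ|/2 = 269.5.

269.5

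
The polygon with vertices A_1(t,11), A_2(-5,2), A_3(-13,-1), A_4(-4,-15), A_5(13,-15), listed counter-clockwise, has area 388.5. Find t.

6

Write out the shoelace sum; only the two edges meeting at A_1 involve t:
2·Area = [(13·11 − t·(-15)) + (t·2 − (-5)·11)] + 477
       = 17·t + 675 = 777
⇒ t = 6.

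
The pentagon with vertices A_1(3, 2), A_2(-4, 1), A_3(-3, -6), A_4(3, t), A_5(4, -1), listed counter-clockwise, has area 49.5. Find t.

-5

The doubled signed area Σ (x_i y_{i+1} − x_{i+1} y_i) is linear in t.
With t=0 it equals 64; the coefficient of t is -7 (from the two edges through A_4).
So -7·t + 64 = 2·49.5 = 99 ⇒ t = -5.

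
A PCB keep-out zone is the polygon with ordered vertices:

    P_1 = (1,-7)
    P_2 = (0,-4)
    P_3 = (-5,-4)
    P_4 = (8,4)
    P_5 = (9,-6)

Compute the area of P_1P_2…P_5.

76.5

Apply the shoelace formula: 2A = Σ (x_i·y_{i+1} − x_{i+1}·y_i), indices taken mod 5.
Cross-terms: -4, -20, 12, -84, -57  ⇒  Σ = -153
Area = |Σ|/2 = 76.5.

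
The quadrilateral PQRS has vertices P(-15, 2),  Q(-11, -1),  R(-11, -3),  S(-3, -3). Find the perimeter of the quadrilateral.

28

|PQ| = √((4)² + (-3)²) = √25 = 5
|QR| = √((0)² + (-2)²) = √4 = 2
|RS| = √((8)² + (0)²) = √64 = 8
|SP| = √((-12)² + (5)²) = √169 = 13
Perimeter = 5 + 2 + 8 + 13 = 28.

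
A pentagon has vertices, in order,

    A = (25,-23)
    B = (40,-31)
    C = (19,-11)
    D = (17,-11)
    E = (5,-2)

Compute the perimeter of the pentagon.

|AB| = √((15)² + (-8)²) = √289 = 17
|BC| = √((-21)² + (20)²) = √841 = 29
|CD| = √((-2)² + (0)²) = √4 = 2
|DE| = √((-12)² + (9)²) = √225 = 15
|EA| = √((20)² + (-21)²) = √841 = 29
Perimeter = 17 + 29 + 2 + 15 + 29 = 92.

92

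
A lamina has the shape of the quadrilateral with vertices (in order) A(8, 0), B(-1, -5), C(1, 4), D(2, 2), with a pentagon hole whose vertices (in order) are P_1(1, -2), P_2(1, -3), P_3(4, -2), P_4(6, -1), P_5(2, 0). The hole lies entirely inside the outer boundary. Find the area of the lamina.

23

Outer boundary:
Apply Gauss's area formula: 2A = Σ (x_i·y_{i+1} − x_{i+1}·y_i), indices taken mod 4.
A→B: (8)(-5) − (-1)(0) = -40
B→C: (-1)(4) − (1)(-5) = 1
C→D: (1)(2) − (2)(4) = -6
D→A: (2)(0) − (8)(2) = -16
Σ = -61
Area = |Σ|/2 = 30.5.
Hole:
Apply the surveyor's formula: 2A = Σ (x_i·y_{i+1} − x_{i+1}·y_i), indices taken mod 5.
Σ = (-1) + (10) + (8) + (2) + (-4) = 15
Area = |Σ|/2 = 7.5.
Net area = 30.5 − 7.5 = 23.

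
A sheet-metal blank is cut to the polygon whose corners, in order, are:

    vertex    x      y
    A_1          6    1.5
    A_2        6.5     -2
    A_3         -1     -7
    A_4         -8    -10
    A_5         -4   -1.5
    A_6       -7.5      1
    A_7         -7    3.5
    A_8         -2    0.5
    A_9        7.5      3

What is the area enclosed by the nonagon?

Apply Gauss's area formula: 2A = Σ (x_i·y_{i+1} − x_{i+1}·y_i), indices taken mod 9.
Cross-terms: -21.75, -47.5, -46, -28, -15.25, -19.25, 3.5, -9.75, -6.75  ⇒  Σ = -190.75
Area = |Σ|/2 = 95.375.

95.375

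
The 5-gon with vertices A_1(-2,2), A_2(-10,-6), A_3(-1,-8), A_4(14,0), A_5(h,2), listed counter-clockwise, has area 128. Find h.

The doubled signed area Σ (x_i y_{i+1} − x_{i+1} y_i) is linear in h.
With h=0 it equals 250; the coefficient of h is 2 (from the two edges through A_5).
So 2·h + 250 = 2·128 = 256 ⇒ h = 3.

3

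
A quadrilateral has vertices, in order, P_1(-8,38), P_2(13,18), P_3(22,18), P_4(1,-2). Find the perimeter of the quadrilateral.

108

|P_1P_2| = √((21)² + (-20)²) = √841 = 29
|P_2P_3| = √((9)² + (0)²) = √81 = 9
|P_3P_4| = √((-21)² + (-20)²) = √841 = 29
|P_4P_1| = √((-9)² + (40)²) = √1681 = 41
Perimeter = 29 + 9 + 29 + 41 = 108.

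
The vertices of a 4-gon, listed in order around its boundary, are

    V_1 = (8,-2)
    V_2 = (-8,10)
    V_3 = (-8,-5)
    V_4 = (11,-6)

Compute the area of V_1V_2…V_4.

156.5

Apply the surveyor's formula: 2A = Σ (x_i·y_{i+1} − x_{i+1}·y_i), indices taken mod 4.
Cross-terms: 64, 120, 103, 26  ⇒  Σ = 313
Area = |Σ|/2 = 156.5.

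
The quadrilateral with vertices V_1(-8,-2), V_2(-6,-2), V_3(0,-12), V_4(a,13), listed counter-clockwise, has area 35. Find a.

Write out the shoelace sum; only the two edges meeting at V_4 involve a:
2·Area = [(0·13 − a·(-12)) + (a·(-2) − (-8)·13)] + 76
       = 10·a + 180 = 70
⇒ a = -11.

-11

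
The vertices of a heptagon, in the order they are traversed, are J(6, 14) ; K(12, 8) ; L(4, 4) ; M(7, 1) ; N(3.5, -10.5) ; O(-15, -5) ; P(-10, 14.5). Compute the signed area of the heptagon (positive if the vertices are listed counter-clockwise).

Apply the shoelace (surveyor's) formula: 2A = Σ (x_i·y_{i+1} − x_{i+1}·y_i), indices taken mod 7.
J→K: (6)(8) − (12)(14) = -120
K→L: (12)(4) − (4)(8) = 16
L→M: (4)(1) − (7)(4) = -24
M→N: (7)(-10.5) − (3.5)(1) = -77
N→O: (3.5)(-5) − (-15)(-10.5) = -175
O→P: (-15)(14.5) − (-10)(-5) = -267.5
P→J: (-10)(14) − (6)(14.5) = -227
Σ = -874.5
Signed area = Σ/2 = -437.25 (negative ⇒ clockwise traversal).

-437.25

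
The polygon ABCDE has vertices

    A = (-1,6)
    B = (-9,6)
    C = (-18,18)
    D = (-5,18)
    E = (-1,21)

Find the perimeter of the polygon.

|AB| = √((-8)² + (0)²) = √64 = 8
|BC| = √((-9)² + (12)²) = √225 = 15
|CD| = √((13)² + (0)²) = √169 = 13
|DE| = √((4)² + (3)²) = √25 = 5
|EA| = √((0)² + (-15)²) = √225 = 15
Perimeter = 8 + 15 + 13 + 5 + 15 = 56.

56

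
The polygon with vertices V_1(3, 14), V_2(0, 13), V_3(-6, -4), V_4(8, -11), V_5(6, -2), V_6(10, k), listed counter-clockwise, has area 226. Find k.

Write out the shoelace sum; only the two edges meeting at V_6 involve k:
2·Area = [(6·k − 10·(-2)) + (10·14 − 3·k)] + 265
       = 3·k + 425 = 452
⇒ k = 9.

9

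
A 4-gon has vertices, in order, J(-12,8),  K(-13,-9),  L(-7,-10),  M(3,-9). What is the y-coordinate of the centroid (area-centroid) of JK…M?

Apply the surveyor's formula. First the cross-terms c_i = x_i·y_{i+1} − x_{i+1}·y_i:
  212, 67, 93, -84  ⇒  2A = 288, A = 144.
Then Σ (y_i + y_{i+1})·c_i = -3168, so ȳ = -3168 / (6·144) = -11/3.

-11/3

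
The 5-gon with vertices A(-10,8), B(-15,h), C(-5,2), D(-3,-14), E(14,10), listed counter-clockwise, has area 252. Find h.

Write out the shoelace sum; only the two edges meeting at B involve h:
2·Area = [((-10)·h − (-15)·8) + ((-15)·2 − (-5)·h)] + 454
       = -5·h + 544 = 504
⇒ h = 8.

8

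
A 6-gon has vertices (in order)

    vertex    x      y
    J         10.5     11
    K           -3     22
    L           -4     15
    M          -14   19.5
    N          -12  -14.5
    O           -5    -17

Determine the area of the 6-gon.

565.5

Apply the shoelace formula: 2A = Σ (x_i·y_{i+1} − x_{i+1}·y_i), indices taken mod 6.
Σ = (264) + (43) + (132) + (437) + (131.5) + (123.5) = 1131
Area = |Σ|/2 = 565.5.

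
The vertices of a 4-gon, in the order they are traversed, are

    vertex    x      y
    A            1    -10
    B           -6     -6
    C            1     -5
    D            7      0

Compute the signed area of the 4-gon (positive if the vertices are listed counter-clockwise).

-32.5

Apply the shoelace (surveyor's) formula: 2A = Σ (x_i·y_{i+1} − x_{i+1}·y_i), indices taken mod 4.
Σ = (-66) + (36) + (35) + (-70) = -65
Signed area = Σ/2 = -32.5 (negative ⇒ clockwise traversal).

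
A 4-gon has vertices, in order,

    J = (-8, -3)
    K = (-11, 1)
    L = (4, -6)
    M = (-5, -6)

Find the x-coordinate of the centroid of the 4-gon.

Apply the shoelace (surveyor's) formula. First the cross-terms c_i = x_i·y_{i+1} − x_{i+1}·y_i:
  -41, 62, -54, -33  ⇒  2A = -66, A = -33.
Then Σ (x_i + x_{i+1})·c_i = 828, so x̄ = 828 / (6·(-33)) = -46/11.

-46/11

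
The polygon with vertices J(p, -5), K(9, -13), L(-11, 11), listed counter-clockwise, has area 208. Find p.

-15

The doubled signed area Σ (x_i y_{i+1} − x_{i+1} y_i) is linear in p.
With p=0 it equals 56; the coefficient of p is -24 (from the two edges through J).
So -24·p + 56 = 2·208 = 416 ⇒ p = -15.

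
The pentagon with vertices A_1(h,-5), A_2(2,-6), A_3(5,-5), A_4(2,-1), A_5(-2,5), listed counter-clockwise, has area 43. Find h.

-3

The doubled signed area Σ (x_i y_{i+1} − x_{i+1} y_i) is linear in h.
With h=0 it equals 53; the coefficient of h is -11 (from the two edges through A_1).
So -11·h + 53 = 2·43 = 86 ⇒ h = -3.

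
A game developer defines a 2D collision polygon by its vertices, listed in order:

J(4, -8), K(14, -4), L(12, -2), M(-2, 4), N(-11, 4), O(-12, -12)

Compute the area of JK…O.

Cross-terms: 96, 20, 44, 36, 180, 144  ⇒  Σ = 520
Area = |Σ|/2 = 260.

260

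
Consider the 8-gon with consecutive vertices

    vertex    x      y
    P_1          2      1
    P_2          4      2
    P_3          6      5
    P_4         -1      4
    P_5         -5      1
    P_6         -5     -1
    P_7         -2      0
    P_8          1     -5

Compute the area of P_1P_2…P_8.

Σ = (0) + (8) + (29) + (19) + (10) + (-2) + (10) + (11) = 85
Area = |Σ|/2 = 42.5.

42.5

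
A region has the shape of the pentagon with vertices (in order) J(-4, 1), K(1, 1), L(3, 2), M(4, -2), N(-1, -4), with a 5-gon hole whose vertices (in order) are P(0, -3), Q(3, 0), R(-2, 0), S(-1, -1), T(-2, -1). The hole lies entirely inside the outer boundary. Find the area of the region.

Outer boundary:
Σ = (-5) + (-1) + (-14) + (-18) + (-17) = -55
Area = |Σ|/2 = 27.5.
Hole:
Apply the shoelace (surveyor's) formula: 2A = Σ (x_i·y_{i+1} − x_{i+1}·y_i), indices taken mod 5.
Σ = (9) + (0) + (2) + (-1) + (6) = 16
Area = |Σ|/2 = 8.
Net area = 27.5 − 8 = 19.5.

19.5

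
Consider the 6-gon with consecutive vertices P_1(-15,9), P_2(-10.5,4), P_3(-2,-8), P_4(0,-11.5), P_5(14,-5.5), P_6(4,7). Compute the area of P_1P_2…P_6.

Σ = (34.5) + (92) + (23) + (161) + (120) + (141) = 571.5
Area = |Σ|/2 = 285.75.

285.75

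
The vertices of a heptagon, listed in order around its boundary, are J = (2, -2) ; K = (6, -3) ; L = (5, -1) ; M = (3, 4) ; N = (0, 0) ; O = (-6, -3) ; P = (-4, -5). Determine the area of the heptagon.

37

Σ = (6) + (9) + (23) + (0) + (0) + (18) + (18) = 74
Area = |Σ|/2 = 37.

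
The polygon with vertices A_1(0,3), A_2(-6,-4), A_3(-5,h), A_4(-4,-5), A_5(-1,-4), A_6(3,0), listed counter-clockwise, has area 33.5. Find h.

The doubled signed area Σ (x_i y_{i+1} − x_{i+1} y_i) is linear in h.
With h=0 it equals 55; the coefficient of h is -2 (from the two edges through A_3).
So -2·h + 55 = 2·33.5 = 67 ⇒ h = -6.

-6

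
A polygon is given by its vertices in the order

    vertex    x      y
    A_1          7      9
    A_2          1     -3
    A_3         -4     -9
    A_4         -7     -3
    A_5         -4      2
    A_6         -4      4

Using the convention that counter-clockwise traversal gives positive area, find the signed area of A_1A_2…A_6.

Apply the surveyor's formula: 2A = Σ (x_i·y_{i+1} − x_{i+1}·y_i), indices taken mod 6.
Σ = (-30) + (-21) + (-51) + (-26) + (-8) + (-64) = -200
Signed area = Σ/2 = -100 (negative ⇒ clockwise traversal).

-100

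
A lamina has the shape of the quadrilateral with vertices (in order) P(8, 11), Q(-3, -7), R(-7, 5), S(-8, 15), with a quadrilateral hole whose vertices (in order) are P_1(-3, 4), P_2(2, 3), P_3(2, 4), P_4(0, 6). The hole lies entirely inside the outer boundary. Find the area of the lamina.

172.5

Outer boundary:
Σ = (-23) + (-64) + (-65) + (-208) = -360
Area = |Σ|/2 = 180.
Hole:
Apply the shoelace formula: 2A = Σ (x_i·y_{i+1} − x_{i+1}·y_i), indices taken mod 4.
Cross-terms: -17, 2, 12, 18  ⇒  Σ = 15
Area = |Σ|/2 = 7.5.
Net area = 180 − 7.5 = 172.5.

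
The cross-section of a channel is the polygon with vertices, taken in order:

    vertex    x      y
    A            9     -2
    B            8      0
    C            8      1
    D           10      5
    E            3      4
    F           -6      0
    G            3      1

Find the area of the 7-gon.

Σ = (16) + (8) + (30) + (25) + (24) + (-6) + (-15) = 82
Area = |Σ|/2 = 41.

41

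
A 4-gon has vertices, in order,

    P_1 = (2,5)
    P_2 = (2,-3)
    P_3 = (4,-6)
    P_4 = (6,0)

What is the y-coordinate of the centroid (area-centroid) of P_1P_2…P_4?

-49/75

Apply Gauss's area formula. First the cross-terms c_i = x_i·y_{i+1} − x_{i+1}·y_i:
  -16, 0, 36, 30  ⇒  2A = 50, A = 25.
Then Σ (y_i + y_{i+1})·c_i = -98, so ȳ = -98 / (6·25) = -49/75.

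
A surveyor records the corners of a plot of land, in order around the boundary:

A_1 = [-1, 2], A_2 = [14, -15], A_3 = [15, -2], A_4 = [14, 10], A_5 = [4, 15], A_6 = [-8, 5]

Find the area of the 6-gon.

330.5

Apply the surveyor's formula: 2A = Σ (x_i·y_{i+1} − x_{i+1}·y_i), indices taken mod 6.
Σ = (-13) + (197) + (178) + (170) + (140) + (-11) = 661
Area = |Σ|/2 = 330.5.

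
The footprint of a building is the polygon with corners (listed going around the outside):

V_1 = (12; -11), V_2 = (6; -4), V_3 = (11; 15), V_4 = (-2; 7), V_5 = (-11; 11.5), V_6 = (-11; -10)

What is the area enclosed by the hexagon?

Apply Gauss's area formula: 2A = Σ (x_i·y_{i+1} − x_{i+1}·y_i), indices taken mod 6.
V_1→V_2: (12)(-4) − (6)(-11) = 18
V_2→V_3: (6)(15) − (11)(-4) = 134
V_3→V_4: (11)(7) − (-2)(15) = 107
V_4→V_5: (-2)(11.5) − (-11)(7) = 54
V_5→V_6: (-11)(-10) − (-11)(11.5) = 236.5
V_6→V_1: (-11)(-11) − (12)(-10) = 241
Σ = 790.5
Area = |Σ|/2 = 395.25.

395.25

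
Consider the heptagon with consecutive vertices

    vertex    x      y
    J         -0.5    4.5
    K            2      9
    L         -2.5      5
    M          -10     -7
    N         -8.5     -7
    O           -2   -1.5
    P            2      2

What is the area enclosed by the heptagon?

Apply the surveyor's formula: 2A = Σ (x_i·y_{i+1} − x_{i+1}·y_i), indices taken mod 7.
Σ = (-13.5) + (32.5) + (67.5) + (10.5) + (-1.25) + (-1) + (10) = 104.75
Area = |Σ|/2 = 52.375.

52.375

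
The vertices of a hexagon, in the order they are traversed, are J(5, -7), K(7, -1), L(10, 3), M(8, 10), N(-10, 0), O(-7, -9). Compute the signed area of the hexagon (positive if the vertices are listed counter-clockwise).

Σ = (44) + (31) + (76) + (100) + (90) + (94) = 435
Signed area = Σ/2 = 217.5 (positive ⇒ counter-clockwise traversal).

217.5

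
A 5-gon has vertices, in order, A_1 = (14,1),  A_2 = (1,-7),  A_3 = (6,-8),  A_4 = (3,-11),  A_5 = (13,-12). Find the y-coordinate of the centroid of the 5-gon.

-1190/181

Apply Gauss's area formula. First the cross-terms c_i = x_i·y_{i+1} − x_{i+1}·y_i:
  -99, 34, -42, 107, 181  ⇒  2A = 181, A = 90.5.
Then Σ (y_i + y_{i+1})·c_i = -3570, so ȳ = -3570 / (6·90.5) = -1190/181.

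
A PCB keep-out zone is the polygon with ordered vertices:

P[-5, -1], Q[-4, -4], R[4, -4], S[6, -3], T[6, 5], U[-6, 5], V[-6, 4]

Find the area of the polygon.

100

Apply the shoelace formula: 2A = Σ (x_i·y_{i+1} − x_{i+1}·y_i), indices taken mod 7.
Σ = (16) + (32) + (12) + (48) + (60) + (6) + (26) = 200
Area = |Σ|/2 = 100.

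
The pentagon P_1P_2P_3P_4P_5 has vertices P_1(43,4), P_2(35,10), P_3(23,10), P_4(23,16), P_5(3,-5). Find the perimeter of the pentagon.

98

|P_1P_2| = √((-8)² + (6)²) = √100 = 10
|P_2P_3| = √((-12)² + (0)²) = √144 = 12
|P_3P_4| = √((0)² + (6)²) = √36 = 6
|P_4P_5| = √((-20)² + (-21)²) = √841 = 29
|P_5P_1| = √((40)² + (9)²) = √1681 = 41
Perimeter = 10 + 12 + 6 + 29 + 41 = 98.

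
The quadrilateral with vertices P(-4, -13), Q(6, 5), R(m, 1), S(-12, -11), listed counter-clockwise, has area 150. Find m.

The doubled signed area Σ (x_i y_{i+1} − x_{i+1} y_i) is linear in m.
With m=0 it equals 188; the coefficient of m is -16 (from the two edges through R).
So -16·m + 188 = 2·150 = 300 ⇒ m = -7.

-7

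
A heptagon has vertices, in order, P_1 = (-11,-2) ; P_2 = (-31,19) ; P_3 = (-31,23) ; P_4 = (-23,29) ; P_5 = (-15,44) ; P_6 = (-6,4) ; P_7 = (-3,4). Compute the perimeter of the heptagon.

|P_1P_2| = √((-20)² + (21)²) = √841 = 29
|P_2P_3| = √((0)² + (4)²) = √16 = 4
|P_3P_4| = √((8)² + (6)²) = √100 = 10
|P_4P_5| = √((8)² + (15)²) = √289 = 17
|P_5P_6| = √((9)² + (-40)²) = √1681 = 41
|P_6P_7| = √((3)² + (0)²) = √9 = 3
|P_7P_1| = √((-8)² + (-6)²) = √100 = 10
Perimeter = 29 + 4 + 10 + 17 + 41 + 3 + 10 = 114.

114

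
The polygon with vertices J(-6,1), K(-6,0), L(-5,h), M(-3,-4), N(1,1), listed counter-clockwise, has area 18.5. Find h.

Write out the shoelace sum; only the two edges meeting at L involve h:
2·Area = [((-6)·h − (-5)·0) + ((-5)·(-4) − (-3)·h)] + 14
       = -3·h + 34 = 37
⇒ h = -1.

-1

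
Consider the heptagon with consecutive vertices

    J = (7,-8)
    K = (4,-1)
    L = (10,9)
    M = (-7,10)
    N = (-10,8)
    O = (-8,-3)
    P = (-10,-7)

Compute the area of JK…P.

263.5

Apply Gauss's area formula: 2A = Σ (x_i·y_{i+1} − x_{i+1}·y_i), indices taken mod 7.
Cross-terms: 25, 46, 163, 44, 94, 26, 129  ⇒  Σ = 527
Area = |Σ|/2 = 263.5.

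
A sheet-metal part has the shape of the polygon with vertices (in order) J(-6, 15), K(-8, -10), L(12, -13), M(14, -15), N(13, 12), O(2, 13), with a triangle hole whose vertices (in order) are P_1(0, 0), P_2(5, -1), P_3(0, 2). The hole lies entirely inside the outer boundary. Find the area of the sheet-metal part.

506

Outer boundary:
Apply the surveyor's formula: 2A = Σ (x_i·y_{i+1} − x_{i+1}·y_i), indices taken mod 6.
Cross-terms: 180, 224, 2, 363, 145, 108  ⇒  Σ = 1022
Area = |Σ|/2 = 511.
Hole:
Σ = (0) + (10) + (0) = 10
Area = |Σ|/2 = 5.
Net area = 511 − 5 = 506.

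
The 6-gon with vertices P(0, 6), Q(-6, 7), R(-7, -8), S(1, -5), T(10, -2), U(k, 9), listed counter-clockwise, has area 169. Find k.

3

The doubled signed area Σ (x_i y_{i+1} − x_{i+1} y_i) is linear in k.
With k=0 it equals 314; the coefficient of k is 8 (from the two edges through U).
So 8·k + 314 = 2·169 = 338 ⇒ k = 3.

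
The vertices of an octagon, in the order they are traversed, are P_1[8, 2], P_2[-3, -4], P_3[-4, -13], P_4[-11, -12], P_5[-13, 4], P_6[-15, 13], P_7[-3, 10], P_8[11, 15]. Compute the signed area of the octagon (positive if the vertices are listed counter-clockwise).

P_1→P_2: (8)(-4) − (-3)(2) = -26
P_2→P_3: (-3)(-13) − (-4)(-4) = 23
P_3→P_4: (-4)(-12) − (-11)(-13) = -95
P_4→P_5: (-11)(4) − (-13)(-12) = -200
P_5→P_6: (-13)(13) − (-15)(4) = -109
P_6→P_7: (-15)(10) − (-3)(13) = -111
P_7→P_8: (-3)(15) − (11)(10) = -155
P_8→P_1: (11)(2) − (8)(15) = -98
Σ = -771
Signed area = Σ/2 = -385.5 (negative ⇒ clockwise traversal).

-385.5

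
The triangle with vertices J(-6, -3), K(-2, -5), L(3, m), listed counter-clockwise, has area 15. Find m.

0

Write out the shoelace sum; only the two edges meeting at L involve m:
2·Area = [((-2)·m − 3·(-5)) + (3·(-3) − (-6)·m)] + 24
       = 4·m + 30 = 30
⇒ m = 0.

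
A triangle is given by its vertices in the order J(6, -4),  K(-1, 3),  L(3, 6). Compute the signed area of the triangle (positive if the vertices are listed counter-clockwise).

Σ = (14) + (-15) + (-48) = -49
Signed area = Σ/2 = -24.5 (negative ⇒ clockwise traversal).

-24.5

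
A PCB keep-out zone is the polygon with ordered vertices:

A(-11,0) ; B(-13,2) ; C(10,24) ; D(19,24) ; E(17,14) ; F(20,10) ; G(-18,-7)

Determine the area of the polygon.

Σ = (-22) + (-332) + (-216) + (-142) + (-110) + (40) + (-77) = -859
Area = |Σ|/2 = 429.5.

429.5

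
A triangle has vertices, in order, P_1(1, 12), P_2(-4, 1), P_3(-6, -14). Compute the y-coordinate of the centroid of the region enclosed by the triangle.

-1/3

Apply the shoelace formula. First the cross-terms c_i = x_i·y_{i+1} − x_{i+1}·y_i:
  49, 62, -58  ⇒  2A = 53, A = 26.5.
Then Σ (y_i + y_{i+1})·c_i = -53, so ȳ = -53 / (6·26.5) = -1/3.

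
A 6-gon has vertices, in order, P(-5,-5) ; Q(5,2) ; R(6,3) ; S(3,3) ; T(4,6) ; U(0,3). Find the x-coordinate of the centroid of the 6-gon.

43/60

Apply the shoelace (surveyor's) formula. First the cross-terms c_i = x_i·y_{i+1} − x_{i+1}·y_i:
  15, 3, 9, 6, 12, 15  ⇒  2A = 60, A = 30.
Then Σ (x_i + x_{i+1})·c_i = 129, so x̄ = 129 / (6·30) = 43/60.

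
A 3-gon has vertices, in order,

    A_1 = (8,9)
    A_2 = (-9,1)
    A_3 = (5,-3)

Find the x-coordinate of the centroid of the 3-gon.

Apply the surveyor's formula. First the cross-terms c_i = x_i·y_{i+1} − x_{i+1}·y_i:
  89, 22, 69  ⇒  2A = 180, A = 90.
Then Σ (x_i + x_{i+1})·c_i = 720, so x̄ = 720 / (6·90) = 4/3.

4/3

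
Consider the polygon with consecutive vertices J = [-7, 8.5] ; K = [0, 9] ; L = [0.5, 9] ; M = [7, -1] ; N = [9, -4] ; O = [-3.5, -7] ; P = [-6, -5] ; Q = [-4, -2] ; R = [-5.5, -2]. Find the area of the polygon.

Apply the shoelace (surveyor's) formula: 2A = Σ (x_i·y_{i+1} − x_{i+1}·y_i), indices taken mod 9.
Σ = (-63) + (-4.5) + (-63.5) + (-19) + (-77) + (-24.5) + (-8) + (-3) + (-60.75) = -323.25
Area = |Σ|/2 = 161.625.

161.625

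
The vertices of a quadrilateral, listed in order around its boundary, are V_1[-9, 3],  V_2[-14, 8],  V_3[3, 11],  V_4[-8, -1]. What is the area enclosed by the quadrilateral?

Apply the shoelace (surveyor's) formula: 2A = Σ (x_i·y_{i+1} − x_{i+1}·y_i), indices taken mod 4.
V_1→V_2: (-9)(8) − (-14)(3) = -30
V_2→V_3: (-14)(11) − (3)(8) = -178
V_3→V_4: (3)(-1) − (-8)(11) = 85
V_4→V_1: (-8)(3) − (-9)(-1) = -33
Σ = -156
Area = |Σ|/2 = 78.

78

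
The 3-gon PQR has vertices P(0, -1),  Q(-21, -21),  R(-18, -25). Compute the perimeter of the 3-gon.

|PQ| = √((-21)² + (-20)²) = √841 = 29
|QR| = √((3)² + (-4)²) = √25 = 5
|RP| = √((18)² + (24)²) = √900 = 30
Perimeter = 29 + 5 + 30 = 64.

64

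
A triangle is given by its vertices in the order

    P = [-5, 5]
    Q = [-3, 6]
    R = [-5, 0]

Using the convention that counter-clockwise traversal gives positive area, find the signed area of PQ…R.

-5

Apply the shoelace formula: 2A = Σ (x_i·y_{i+1} − x_{i+1}·y_i), indices taken mod 3.
Σ = (-15) + (30) + (-25) = -10
Signed area = Σ/2 = -5 (negative ⇒ clockwise traversal).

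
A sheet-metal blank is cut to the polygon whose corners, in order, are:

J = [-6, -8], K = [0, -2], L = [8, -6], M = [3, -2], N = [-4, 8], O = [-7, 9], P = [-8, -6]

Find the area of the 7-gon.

Apply Gauss's area formula: 2A = Σ (x_i·y_{i+1} − x_{i+1}·y_i), indices taken mod 7.
Cross-terms: 12, 16, 2, 16, 20, 114, 28  ⇒  Σ = 208
Area = |Σ|/2 = 104.

104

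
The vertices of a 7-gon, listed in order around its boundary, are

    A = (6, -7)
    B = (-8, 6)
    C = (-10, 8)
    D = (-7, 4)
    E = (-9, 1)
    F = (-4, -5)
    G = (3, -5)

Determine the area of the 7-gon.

57

Apply the surveyor's formula: 2A = Σ (x_i·y_{i+1} − x_{i+1}·y_i), indices taken mod 7.
Σ = (-20) + (-4) + (16) + (29) + (49) + (35) + (9) = 114
Area = |Σ|/2 = 57.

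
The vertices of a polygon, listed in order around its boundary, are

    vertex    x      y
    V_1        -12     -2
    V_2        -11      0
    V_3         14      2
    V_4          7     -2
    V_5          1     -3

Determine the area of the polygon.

Apply the surveyor's formula: 2A = Σ (x_i·y_{i+1} − x_{i+1}·y_i), indices taken mod 5.
V_1→V_2: (-12)(0) − (-11)(-2) = -22
V_2→V_3: (-11)(2) − (14)(0) = -22
V_3→V_4: (14)(-2) − (7)(2) = -42
V_4→V_5: (7)(-3) − (1)(-2) = -19
V_5→V_1: (1)(-2) − (-12)(-3) = -38
Σ = -143
Area = |Σ|/2 = 71.5.

71.5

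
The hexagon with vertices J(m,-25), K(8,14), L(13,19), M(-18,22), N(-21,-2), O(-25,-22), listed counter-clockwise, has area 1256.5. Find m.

5

Write out the shoelace sum; only the two edges meeting at J involve m:
2·Area = [((-25)·(-25) − m·(-22)) + (m·14 − 8·(-25))] + 1508
       = 36·m + 2333 = 2513
⇒ m = 5.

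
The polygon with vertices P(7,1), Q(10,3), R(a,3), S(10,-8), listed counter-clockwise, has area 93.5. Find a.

-10

Write out the shoelace sum; only the two edges meeting at R involve a:
2·Area = [(10·3 − a·3) + (a·(-8) − 10·3)] + 77
       = -11·a + 77 = 187
⇒ a = -10.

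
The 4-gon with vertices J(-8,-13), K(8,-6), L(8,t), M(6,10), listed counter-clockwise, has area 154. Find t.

13

Write out the shoelace sum; only the two edges meeting at L involve t:
2·Area = [(8·t − 8·(-6)) + (8·10 − 6·t)] + 154
       = 2·t + 282 = 308
⇒ t = 13.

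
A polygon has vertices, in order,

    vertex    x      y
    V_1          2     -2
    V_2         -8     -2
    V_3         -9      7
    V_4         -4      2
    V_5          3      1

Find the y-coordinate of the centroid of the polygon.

Apply the shoelace (surveyor's) formula. First the cross-terms c_i = x_i·y_{i+1} − x_{i+1}·y_i:
  -20, -74, 10, -10, -8  ⇒  2A = -102, A = -51.
Then Σ (y_i + y_{i+1})·c_i = -222, so ȳ = -222 / (6·(-51)) = 37/51.

37/51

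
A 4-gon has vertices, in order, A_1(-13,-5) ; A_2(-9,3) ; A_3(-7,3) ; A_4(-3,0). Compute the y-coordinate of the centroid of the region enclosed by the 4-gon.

-14/33

Apply Gauss's area formula. First the cross-terms c_i = x_i·y_{i+1} − x_{i+1}·y_i:
  -84, -6, 9, 15  ⇒  2A = -66, A = -33.
Then Σ (y_i + y_{i+1})·c_i = 84, so ȳ = 84 / (6·(-33)) = -14/33.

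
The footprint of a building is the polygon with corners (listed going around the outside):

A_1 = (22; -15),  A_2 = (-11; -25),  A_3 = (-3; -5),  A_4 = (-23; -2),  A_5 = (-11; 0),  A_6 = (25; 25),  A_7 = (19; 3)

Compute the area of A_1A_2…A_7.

946

Apply Gauss's area formula: 2A = Σ (x_i·y_{i+1} − x_{i+1}·y_i), indices taken mod 7.
Σ = (-715) + (-20) + (-109) + (-22) + (-275) + (-400) + (-351) = -1892
Area = |Σ|/2 = 946.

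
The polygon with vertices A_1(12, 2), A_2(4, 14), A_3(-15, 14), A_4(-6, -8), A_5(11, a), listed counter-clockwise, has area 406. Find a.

Write out the shoelace sum; only the two edges meeting at A_5 involve a:
2·Area = [((-6)·a − 11·(-8)) + (11·2 − 12·a)] + 630
       = -18·a + 740 = 812
⇒ a = -4.

-4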